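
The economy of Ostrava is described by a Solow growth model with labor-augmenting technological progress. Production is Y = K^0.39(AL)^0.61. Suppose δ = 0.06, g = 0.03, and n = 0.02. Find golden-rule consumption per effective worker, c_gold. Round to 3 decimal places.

c_gold ≈ 1.370

The effective depreciation rate is n + g + δ = 0.02 + 0.03 + 0.06 = 0.11.
At the golden rule the marginal product of capital equals n+g+δ: 0.39·k^(0.39−1) = 0.11. Solving, k_gold = (0.39/0.11)^(1/0.61) ≈ 7.9635.
y_gold = 7.9635^0.39 ≈ 2.2461.
c_gold = y_gold − (n+g+δ)·k_gold = 2.2461 − 0.11·7.9635 ≈ 1.3701.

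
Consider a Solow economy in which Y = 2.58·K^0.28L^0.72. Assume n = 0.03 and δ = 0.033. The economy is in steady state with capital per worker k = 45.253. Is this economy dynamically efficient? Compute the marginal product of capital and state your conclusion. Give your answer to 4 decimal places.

n + δ = 0.03 + 0.033 = 0.063.
MPK = 0.28·2.58·k^(0.28−1) = 0.28·2.58·45.253^(-0.72) ≈ 0.0464.
MPK < 0.063, so the economy is dynamically inefficient (over-saving).

dynamically inefficient; MPK ≈ 0.0464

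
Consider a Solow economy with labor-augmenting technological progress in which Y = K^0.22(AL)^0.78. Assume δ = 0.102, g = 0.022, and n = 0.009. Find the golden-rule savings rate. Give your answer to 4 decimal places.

s_gold = 0.2200

The effective depreciation rate is n + g + δ = 0.009 + 0.022 + 0.102 = 0.133.
At the golden rule MPK = n+g+δ, and in any Cobb-Douglas steady state s = (n+g+δ)·k/y = MPK·k/y = capital's share 0.22.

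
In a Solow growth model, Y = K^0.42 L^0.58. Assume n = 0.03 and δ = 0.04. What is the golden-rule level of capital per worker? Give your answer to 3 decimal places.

The effective depreciation rate is n + δ = 0.03 + 0.04 = 0.07.
Setting f'(k) = n+δ gives 0.42·k^(0.42−1) = 0.07, hence k_gold = (0.42/0.07)^(1/0.58) ≈ 21.9604.

k_gold ≈ 21.960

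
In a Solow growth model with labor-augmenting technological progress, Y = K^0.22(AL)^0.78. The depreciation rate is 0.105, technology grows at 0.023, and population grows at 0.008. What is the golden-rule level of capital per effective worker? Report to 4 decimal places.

k_gold ≈ 1.8527

Capital per effective worker breaks even when investment replaces (n + g + δ)·k; here n + g + δ = 0.136.
Golden rule sets MPK = n+g+δ: 0.22·k^(0.22−1) = 0.136, so k_gold = (0.22/0.136)^(1/0.78) ≈ 1.8527.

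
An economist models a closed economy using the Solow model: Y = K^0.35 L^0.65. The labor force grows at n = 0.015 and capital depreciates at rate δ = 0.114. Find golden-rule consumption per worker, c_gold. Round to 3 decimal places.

Capital per worker breaks even when investment replaces (n + δ)·k; here n + δ = 0.129.
Maximizing c = f(k) − (n+δ)·k gives f'(k) = n+δ, i.e. 0.35·k^(0.35−1) = 0.129, so k_gold = (0.35/0.129)^(1/0.65) ≈ 4.6440.
y_gold = 4.6440^0.35 ≈ 1.7116.
c_gold = y_gold − (n+δ)·k_gold = 1.7116 − 0.129·4.6440 ≈ 1.1126.

c_gold ≈ 1.113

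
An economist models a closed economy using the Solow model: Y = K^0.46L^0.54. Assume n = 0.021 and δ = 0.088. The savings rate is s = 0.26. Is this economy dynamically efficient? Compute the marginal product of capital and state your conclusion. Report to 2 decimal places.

dynamically efficient; MPK ≈ 0.19

The effective depreciation rate is n + δ = 0.021 + 0.088 = 0.109.
Steady-state k*: s·k^0.46 = 0.109·k gives k* = (0.26/0.109)^(1/0.54) ≈ 5.0022.
MPK = 0.46·5.0022^(-0.54) ≈ 0.1928.
MPK > n+δ = 0.109, so the economy is dynamically efficient (under-saving).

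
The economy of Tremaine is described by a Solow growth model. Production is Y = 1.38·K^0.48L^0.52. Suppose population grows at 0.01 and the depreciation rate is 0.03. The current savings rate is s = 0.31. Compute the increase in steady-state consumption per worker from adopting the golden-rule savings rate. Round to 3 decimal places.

Δc ≈ 1.089

The effective depreciation rate is n + δ = 0.01 + 0.03 = 0.04.
Current steady state (s = 0.31): k* = (0.31·1.38/0.04)^(1/0.52) ≈ 95.3221, y* = 1.38·95.3221^0.48 ≈ 12.2996, c* = (1−0.31)·12.2996 ≈ 8.4867.
Golden rule sets MPK = n+δ: 0.48·1.38·k^(0.48−1) = 0.04, so k_gold = (0.48·1.38/0.04)^(1/0.52) ≈ 220.9769.
y_gold = 1.38·220.9769^0.48 ≈ 18.4147, c_gold = y_gold − 0.04·k_gold ≈ 9.5757.
Gain: Δc = 9.5757 − 8.4867 ≈ 1.0889.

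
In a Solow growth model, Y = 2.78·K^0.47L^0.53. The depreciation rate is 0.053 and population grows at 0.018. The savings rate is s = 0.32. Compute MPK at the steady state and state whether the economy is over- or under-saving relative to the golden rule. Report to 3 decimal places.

n + δ = 0.018 + 0.053 = 0.071.
Steady-state k*: s·A·k^0.47 = 0.071·k gives k* = (0.32·2.78/0.071)^(1/0.53) ≈ 117.9175.
MPK = 0.47·2.78·117.9175^(-0.53) ≈ 0.1043.
MPK > n+δ = 0.071, so the economy is dynamically efficient (under-saving).

under-saving; MPK ≈ 0.104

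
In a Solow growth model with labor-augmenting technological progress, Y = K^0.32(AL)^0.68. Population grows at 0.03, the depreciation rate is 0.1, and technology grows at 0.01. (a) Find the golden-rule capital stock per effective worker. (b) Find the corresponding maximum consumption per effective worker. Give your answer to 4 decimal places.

Capital per effective worker breaks even when investment replaces (n + g + δ)·k; here n + g + δ = 0.14.
Golden rule sets MPK = n+g+δ: 0.32·k^(0.32−1) = 0.14, so k_gold = (0.32/0.14)^(1/0.68) ≈ 3.3727.
y_gold = 3.3727^0.32 ≈ 1.4755; c_gold = y_gold − 0.14·k_gold ≈ 1.0034.

(a) k_gold ≈ 3.3727; (b) c_gold ≈ 1.0034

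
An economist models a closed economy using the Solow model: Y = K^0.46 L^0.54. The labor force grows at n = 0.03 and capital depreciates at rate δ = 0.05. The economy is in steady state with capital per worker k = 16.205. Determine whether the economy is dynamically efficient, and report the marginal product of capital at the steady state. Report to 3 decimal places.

dynamically efficient; MPK ≈ 0.102

Break-even investment rate: n + δ = 0.03 + 0.05 = 0.08.
MPK = 0.46·k^(0.46−1) = 0.46·16.205^(-0.54) ≈ 0.1022.
MPK > 0.08, so the economy is dynamically efficient (under-saving).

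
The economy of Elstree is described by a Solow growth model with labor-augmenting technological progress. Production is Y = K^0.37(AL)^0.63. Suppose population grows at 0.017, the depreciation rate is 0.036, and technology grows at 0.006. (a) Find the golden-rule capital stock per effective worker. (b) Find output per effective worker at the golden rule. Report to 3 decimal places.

(a) k_gold ≈ 18.435; (b) y_gold ≈ 2.940

The effective depreciation rate is n + g + δ = 0.017 + 0.006 + 0.036 = 0.059.
Setting f'(k) = n+g+δ gives 0.37·k^(0.37−1) = 0.059, hence k_gold = (0.37/0.059)^(1/0.63) ≈ 18.4346.
y_gold = 18.4346^0.37 ≈ 2.9396.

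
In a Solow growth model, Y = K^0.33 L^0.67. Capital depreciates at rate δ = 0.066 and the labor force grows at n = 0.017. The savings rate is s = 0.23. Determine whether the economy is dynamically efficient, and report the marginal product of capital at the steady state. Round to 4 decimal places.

dynamically efficient; MPK ≈ 0.1191

Capital per worker breaks even when investment replaces (n + δ)·k; here n + δ = 0.083.
Steady-state k*: s·k^0.33 = 0.083·k gives k* = (0.23/0.083)^(1/0.67) ≈ 4.5780.
MPK = 0.33·4.5780^(-0.67) ≈ 0.1191.
MPK > n+δ = 0.083, so the economy is dynamically efficient (under-saving).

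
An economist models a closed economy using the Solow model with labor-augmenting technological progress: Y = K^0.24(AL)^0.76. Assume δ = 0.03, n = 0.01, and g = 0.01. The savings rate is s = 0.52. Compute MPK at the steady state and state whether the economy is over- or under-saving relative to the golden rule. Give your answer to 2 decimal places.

Break-even investment rate: n + g + δ = 0.01 + 0.01 + 0.03 = 0.05.
Steady-state k*: s·k^0.24 = 0.05·k gives k* = (0.52/0.05)^(1/0.76) ≈ 21.7872.
MPK = 0.24·21.7872^(-0.76) ≈ 0.0231.
MPK < n+g+δ = 0.05, so the economy is dynamically inefficient (over-saving).

over-saving; MPK ≈ 0.02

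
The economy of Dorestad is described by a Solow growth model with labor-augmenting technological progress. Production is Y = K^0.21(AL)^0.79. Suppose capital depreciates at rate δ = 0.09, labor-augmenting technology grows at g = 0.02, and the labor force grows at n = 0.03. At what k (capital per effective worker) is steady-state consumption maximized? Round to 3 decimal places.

k_gold ≈ 1.671

The effective depreciation rate is n + g + δ = 0.03 + 0.02 + 0.09 = 0.14.
Golden rule sets MPK = n+g+δ: 0.21·k^(0.21−1) = 0.14, so k_gold = (0.21/0.14)^(1/0.79) ≈ 1.6707.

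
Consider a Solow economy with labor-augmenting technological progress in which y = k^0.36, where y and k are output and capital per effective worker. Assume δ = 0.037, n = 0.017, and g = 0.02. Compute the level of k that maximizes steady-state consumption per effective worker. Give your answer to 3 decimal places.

Break-even investment rate: n + g + δ = 0.017 + 0.02 + 0.037 = 0.074.
At the golden rule the marginal product of capital equals n+g+δ: 0.36·k^(0.36−1) = 0.074. Solving, k_gold = (0.36/0.074)^(1/0.64) ≈ 11.8454.

k_gold ≈ 11.845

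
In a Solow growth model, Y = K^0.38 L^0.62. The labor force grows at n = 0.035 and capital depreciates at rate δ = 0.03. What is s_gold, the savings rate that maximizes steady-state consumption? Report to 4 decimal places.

s_gold = 0.3800

The effective depreciation rate is n + δ = 0.035 + 0.03 = 0.065.
At the golden rule MPK = n+δ, and in any Cobb-Douglas steady state s = (n+δ)·k/y = MPK·k/y = capital's share 0.38.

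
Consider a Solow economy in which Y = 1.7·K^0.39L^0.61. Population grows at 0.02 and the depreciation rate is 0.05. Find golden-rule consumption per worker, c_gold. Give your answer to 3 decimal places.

Capital per worker breaks even when investment replaces (n + δ)·k; here n + δ = 0.07.
Maximizing c = f(k) − (n+δ)·k gives f'(k) = n+δ, i.e. 0.39·1.7·k^(0.39−1) = 0.07, so k_gold = (0.39·1.7/0.07)^(1/0.61) ≈ 39.8732.
y_gold = 1.7·39.8732^0.39 ≈ 7.1567.
c_gold = y_gold − (n+δ)·k_gold = 7.1567 − 0.07·39.8732 ≈ 4.3656.

c_gold ≈ 4.366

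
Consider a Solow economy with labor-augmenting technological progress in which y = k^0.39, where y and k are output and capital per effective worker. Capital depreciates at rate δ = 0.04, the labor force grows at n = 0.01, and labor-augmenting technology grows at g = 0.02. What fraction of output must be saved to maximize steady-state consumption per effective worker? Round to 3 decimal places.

Break-even investment rate: n + g + δ = 0.01 + 0.02 + 0.04 = 0.07.
At the golden rule MPK = n+g+δ, and in any Cobb-Douglas steady state s = (n+g+δ)·k/y = MPK·k/y = capital's share 0.39.

s_gold = 0.390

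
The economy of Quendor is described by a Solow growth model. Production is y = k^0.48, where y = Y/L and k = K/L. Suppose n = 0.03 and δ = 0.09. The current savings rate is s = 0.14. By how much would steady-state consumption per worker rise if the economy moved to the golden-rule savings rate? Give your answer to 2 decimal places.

Δc ≈ 0.88

n + δ = 0.03 + 0.09 = 0.12.
Current steady state (s = 0.14): k* = (0.14/0.12)^(1/0.52) ≈ 1.3451, y* = 1.3451^0.48 ≈ 1.1529, c* = (1−0.14)·1.1529 ≈ 0.9915.
Golden rule sets MPK = n+δ: 0.48·k^(0.48−1) = 0.12, so k_gold = (0.48/0.12)^(1/0.52) ≈ 14.3816.
y_gold = 14.3816^0.48 ≈ 3.5954, c_gold = y_gold − 0.12·k_gold ≈ 1.8696.
Gain: Δc = 1.8696 − 0.9915 ≈ 0.8781.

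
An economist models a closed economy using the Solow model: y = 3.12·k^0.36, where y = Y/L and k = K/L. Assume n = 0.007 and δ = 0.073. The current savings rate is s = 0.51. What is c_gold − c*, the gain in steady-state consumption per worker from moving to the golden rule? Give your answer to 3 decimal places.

Δc ≈ 0.606

Capital per worker breaks even when investment replaces (n + δ)·k; here n + δ = 0.08.
Current steady state (s = 0.51): k* = (0.51·3.12/0.08)^(1/0.64) ≈ 106.9343, y* = 3.12·106.9343^0.36 ≈ 16.7740, c* = (1−0.51)·16.7740 ≈ 8.2193.
Golden rule sets MPK = n+δ: 0.36·3.12·k^(0.36−1) = 0.08, so k_gold = (0.36·3.12/0.08)^(1/0.64) ≈ 62.0528.
y_gold = 3.12·62.0528^0.36 ≈ 13.7895, c_gold = y_gold − 0.08·k_gold ≈ 8.8253.
Gain: Δc = 8.8253 − 8.2193 ≈ 0.6060.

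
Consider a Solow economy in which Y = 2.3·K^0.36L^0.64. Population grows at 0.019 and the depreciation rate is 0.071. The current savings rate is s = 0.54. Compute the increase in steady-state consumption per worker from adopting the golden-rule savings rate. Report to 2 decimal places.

Δc ≈ 0.50

n + δ = 0.019 + 0.071 = 0.09.
Current steady state (s = 0.54): k* = (0.54·2.3/0.09)^(1/0.64) ≈ 60.4034, y* = 2.3·60.4034^0.36 ≈ 10.0672, c* = (1−0.54)·10.0672 ≈ 4.6309.
Setting f'(k) = n+δ gives 0.36·2.3·k^(0.36−1) = 0.09, hence k_gold = (0.36·2.3/0.09)^(1/0.64) ≈ 32.0567.
y_gold = 2.3·32.0567^0.36 ≈ 8.0142, c_gold = y_gold − 0.09·k_gold ≈ 5.1291.
Gain: Δc = 5.1291 − 4.6309 ≈ 0.4981.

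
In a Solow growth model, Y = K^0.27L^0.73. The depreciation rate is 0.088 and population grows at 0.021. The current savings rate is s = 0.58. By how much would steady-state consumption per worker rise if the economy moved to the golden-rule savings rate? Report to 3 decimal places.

n + δ = 0.021 + 0.088 = 0.109.
Current steady state (s = 0.58): k* = (0.58/0.109)^(1/0.73) ≈ 9.8747, y* = 9.8747^0.27 ≈ 1.8558, c* = (1−0.58)·1.8558 ≈ 0.7794.
Setting f'(k) = n+δ gives 0.27·k^(0.27−1) = 0.109, hence k_gold = (0.27/0.109)^(1/0.73) ≈ 3.4645.
y_gold = 3.4645^0.27 ≈ 1.3986, c_gold = y_gold − 0.109·k_gold ≈ 1.0210.
Gain: Δc = 1.0210 − 0.7794 ≈ 0.2416.

Δc ≈ 0.242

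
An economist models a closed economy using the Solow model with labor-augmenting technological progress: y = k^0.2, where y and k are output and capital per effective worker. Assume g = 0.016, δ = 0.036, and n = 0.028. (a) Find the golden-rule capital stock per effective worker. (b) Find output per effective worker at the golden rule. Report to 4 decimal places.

Capital per effective worker breaks even when investment replaces (n + g + δ)·k; here n + g + δ = 0.08.
Maximizing c = f(k) − (n+g+δ)·k gives f'(k) = n+g+δ, i.e. 0.2·k^(0.2−1) = 0.08, so k_gold = (0.2/0.08)^(1/0.8) ≈ 3.1436.
y_gold = 3.1436^0.2 ≈ 1.2574.

(a) k_gold ≈ 3.1436; (b) y_gold ≈ 1.2574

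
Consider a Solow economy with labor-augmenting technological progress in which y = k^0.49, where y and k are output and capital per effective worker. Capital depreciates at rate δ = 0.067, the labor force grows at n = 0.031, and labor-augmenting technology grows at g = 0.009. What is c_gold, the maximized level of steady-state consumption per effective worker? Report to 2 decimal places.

c_gold ≈ 2.20

n + g + δ = 0.031 + 0.009 + 0.067 = 0.107.
Setting f'(k) = n+g+δ gives 0.49·k^(0.49−1) = 0.107, hence k_gold = (0.49/0.107)^(1/0.51) ≈ 19.7565.
y_gold = 19.7565^0.49 ≈ 4.3142.
c_gold = y_gold − (n+g+δ)·k_gold = 4.3142 − 0.107·19.7565 ≈ 2.2002.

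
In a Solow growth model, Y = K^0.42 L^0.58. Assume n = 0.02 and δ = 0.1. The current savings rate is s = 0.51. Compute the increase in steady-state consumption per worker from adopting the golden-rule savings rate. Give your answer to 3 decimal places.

Δc ≈ 0.040

Break-even investment rate: n + δ = 0.02 + 0.1 = 0.12.
Current steady state (s = 0.51): k* = (0.51/0.12)^(1/0.58) ≈ 12.1180, y* = 12.1180^0.42 ≈ 2.8513, c* = (1−0.51)·2.8513 ≈ 1.3971.
Setting f'(k) = n+δ gives 0.42·k^(0.42−1) = 0.12, hence k_gold = (0.42/0.12)^(1/0.58) ≈ 8.6706.
y_gold = 8.6706^0.42 ≈ 2.4773, c_gold = y_gold − 0.12·k_gold ≈ 1.4368.
Gain: Δc = 1.4368 − 1.3971 ≈ 0.0397.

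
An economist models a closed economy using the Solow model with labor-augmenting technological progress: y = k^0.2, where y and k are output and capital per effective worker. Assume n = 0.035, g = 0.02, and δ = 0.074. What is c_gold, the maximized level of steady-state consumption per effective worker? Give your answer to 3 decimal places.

Break-even investment rate: n + g + δ = 0.035 + 0.02 + 0.074 = 0.129.
Golden rule sets MPK = n+g+δ: 0.2·k^(0.2−1) = 0.129, so k_gold = (0.2/0.129)^(1/0.8) ≈ 1.7300.
y_gold = 1.7300^0.2 ≈ 1.1159.
c_gold = y_gold − (n+g+δ)·k_gold = 1.1159 − 0.129·1.7300 ≈ 0.8927.

c_gold ≈ 0.893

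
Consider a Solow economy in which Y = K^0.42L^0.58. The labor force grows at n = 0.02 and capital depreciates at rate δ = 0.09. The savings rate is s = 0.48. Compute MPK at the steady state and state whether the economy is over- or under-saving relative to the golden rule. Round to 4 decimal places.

Break-even investment rate: n + δ = 0.02 + 0.09 = 0.11.
Steady-state k*: s·k^0.42 = 0.11·k gives k* = (0.48/0.11)^(1/0.58) ≈ 12.6820.
MPK = 0.42·12.6820^(-0.58) ≈ 0.0962.
MPK < n+δ = 0.11, so the economy is dynamically inefficient (over-saving).

over-saving; MPK ≈ 0.0962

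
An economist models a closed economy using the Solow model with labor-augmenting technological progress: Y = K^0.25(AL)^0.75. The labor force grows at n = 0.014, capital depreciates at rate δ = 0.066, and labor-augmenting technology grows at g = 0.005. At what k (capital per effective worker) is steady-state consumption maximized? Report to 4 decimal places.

k_gold ≈ 4.2140

n + g + δ = 0.014 + 0.005 + 0.066 = 0.085.
Golden rule sets MPK = n+g+δ: 0.25·k^(0.25−1) = 0.085, so k_gold = (0.25/0.085)^(1/0.75) ≈ 4.2140.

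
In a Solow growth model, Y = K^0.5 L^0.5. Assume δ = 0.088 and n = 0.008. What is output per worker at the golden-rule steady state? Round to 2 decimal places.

Capital per worker breaks even when investment replaces (n + δ)·k; here n + δ = 0.096.
Setting f'(k) = n+δ gives 0.5·k^(0.5−1) = 0.096, hence k_gold = (0.5/0.096)^(1/0.5) ≈ 27.1267.
Output: y_gold = k_gold^0.5 = 27.1267^0.5 ≈ 5.2083.

y_gold ≈ 5.21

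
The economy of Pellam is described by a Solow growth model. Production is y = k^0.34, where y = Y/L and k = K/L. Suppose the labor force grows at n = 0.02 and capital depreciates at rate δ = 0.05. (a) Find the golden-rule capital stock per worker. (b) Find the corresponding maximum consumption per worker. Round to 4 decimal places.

n + δ = 0.02 + 0.05 = 0.07.
At the golden rule the marginal product of capital equals n+δ: 0.34·k^(0.34−1) = 0.07. Solving, k_gold = (0.34/0.07)^(1/0.66) ≈ 10.9641.
y_gold = 10.9641^0.34 ≈ 2.2573; c_gold = y_gold − 0.07·k_gold ≈ 1.4898.

(a) k_gold ≈ 10.9641; (b) c_gold ≈ 1.4898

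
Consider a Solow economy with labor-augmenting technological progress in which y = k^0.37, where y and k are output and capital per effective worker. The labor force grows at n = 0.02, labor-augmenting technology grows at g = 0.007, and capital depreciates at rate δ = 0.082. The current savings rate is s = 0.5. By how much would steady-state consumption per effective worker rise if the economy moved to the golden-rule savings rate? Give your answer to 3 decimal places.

The effective depreciation rate is n + g + δ = 0.02 + 0.007 + 0.082 = 0.109.
Current steady state (s = 0.5): k* = (0.5/0.109)^(1/0.63) ≈ 11.2220, y* = 11.2220^0.37 ≈ 2.4464, c* = (1−0.5)·2.4464 ≈ 1.2232.
Maximizing c = f(k) − (n+g+δ)·k gives f'(k) = n+g+δ, i.e. 0.37·k^(0.37−1) = 0.109, so k_gold = (0.37/0.109)^(1/0.63) ≈ 6.9583.
y_gold = 6.9583^0.37 ≈ 2.0499, c_gold = y_gold − 0.109·k_gold ≈ 1.2914.
Gain: Δc = 1.2914 − 1.2232 ≈ 0.0682.

Δc ≈ 0.068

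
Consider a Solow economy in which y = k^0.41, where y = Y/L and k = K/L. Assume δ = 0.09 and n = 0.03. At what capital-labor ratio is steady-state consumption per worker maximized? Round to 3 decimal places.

Break-even investment rate: n + δ = 0.03 + 0.09 = 0.12.
Setting f'(k) = n+δ gives 0.41·k^(0.41−1) = 0.12, hence k_gold = (0.41/0.12)^(1/0.59) ≈ 8.0244.

k_gold ≈ 8.024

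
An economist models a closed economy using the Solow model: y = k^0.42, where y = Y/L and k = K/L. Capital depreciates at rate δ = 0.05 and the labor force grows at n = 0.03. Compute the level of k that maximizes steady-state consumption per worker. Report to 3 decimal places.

n + δ = 0.03 + 0.05 = 0.08.
Setting f'(k) = n+δ gives 0.42·k^(0.42−1) = 0.08, hence k_gold = (0.42/0.08)^(1/0.58) ≈ 17.4443.

k_gold ≈ 17.444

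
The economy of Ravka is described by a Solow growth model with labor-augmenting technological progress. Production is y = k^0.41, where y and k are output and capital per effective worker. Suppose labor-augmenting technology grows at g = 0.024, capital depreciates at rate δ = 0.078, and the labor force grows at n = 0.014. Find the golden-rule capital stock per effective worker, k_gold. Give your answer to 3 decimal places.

k_gold ≈ 8.499

n + g + δ = 0.014 + 0.024 + 0.078 = 0.116.
Maximizing c = f(k) − (n+g+δ)·k gives f'(k) = n+g+δ, i.e. 0.41·k^(0.41−1) = 0.116, so k_gold = (0.41/0.116)^(1/0.59) ≈ 8.4990.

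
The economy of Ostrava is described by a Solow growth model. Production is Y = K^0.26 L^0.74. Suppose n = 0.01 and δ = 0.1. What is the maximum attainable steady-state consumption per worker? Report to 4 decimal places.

The effective depreciation rate is n + δ = 0.01 + 0.1 = 0.11.
At the golden rule the marginal product of capital equals n+δ: 0.26·k^(0.26−1) = 0.11. Solving, k_gold = (0.26/0.11)^(1/0.74) ≈ 3.1977.
y_gold = 3.1977^0.26 ≈ 1.3529.
c_gold = y_gold − (n+δ)·k_gold = 1.3529 − 0.11·3.1977 ≈ 1.0011.

c_gold ≈ 1.0011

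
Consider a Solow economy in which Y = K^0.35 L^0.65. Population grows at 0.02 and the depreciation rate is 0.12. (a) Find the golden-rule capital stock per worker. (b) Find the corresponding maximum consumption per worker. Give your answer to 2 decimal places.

(a) k_gold ≈ 4.09; (b) c_gold ≈ 1.06

Break-even investment rate: n + δ = 0.02 + 0.12 = 0.14.
Maximizing c = f(k) − (n+δ)·k gives f'(k) = n+δ, i.e. 0.35·k^(0.35−1) = 0.14, so k_gold = (0.35/0.14)^(1/0.65) ≈ 4.0946.
y_gold = 4.0946^0.35 ≈ 1.6379; c_gold = y_gold − 0.14·k_gold ≈ 1.0646.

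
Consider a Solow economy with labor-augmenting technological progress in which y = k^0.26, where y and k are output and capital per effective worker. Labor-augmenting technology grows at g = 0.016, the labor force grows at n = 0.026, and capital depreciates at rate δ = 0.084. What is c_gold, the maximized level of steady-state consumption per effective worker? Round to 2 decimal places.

Capital per effective worker breaks even when investment replaces (n + g + δ)·k; here n + g + δ = 0.126.
At the golden rule the marginal product of capital equals n+g+δ: 0.26·k^(0.26−1) = 0.126. Solving, k_gold = (0.26/0.126)^(1/0.74) ≈ 2.6616.
y_gold = 2.6616^0.26 ≈ 1.2898.
c_gold = y_gold − (n+g+δ)·k_gold = 1.2898 − 0.126·2.6616 ≈ 0.9545.

c_gold ≈ 0.95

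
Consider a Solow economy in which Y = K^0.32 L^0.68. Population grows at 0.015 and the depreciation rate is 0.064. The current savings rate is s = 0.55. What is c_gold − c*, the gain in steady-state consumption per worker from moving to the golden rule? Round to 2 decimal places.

Δc ≈ 0.19

n + δ = 0.015 + 0.064 = 0.079.
Current steady state (s = 0.55): k* = (0.55/0.079)^(1/0.68) ≈ 17.3507, y* = 17.3507^0.32 ≈ 2.4922, c* = (1−0.55)·2.4922 ≈ 1.1215.
Maximizing c = f(k) − (n+δ)·k gives f'(k) = n+δ, i.e. 0.32·k^(0.32−1) = 0.079, so k_gold = (0.32/0.079)^(1/0.68) ≈ 7.8238.
y_gold = 7.8238^0.32 ≈ 1.9315, c_gold = y_gold − 0.079·k_gold ≈ 1.3134.
Gain: Δc = 1.3134 − 1.1215 ≈ 0.1919.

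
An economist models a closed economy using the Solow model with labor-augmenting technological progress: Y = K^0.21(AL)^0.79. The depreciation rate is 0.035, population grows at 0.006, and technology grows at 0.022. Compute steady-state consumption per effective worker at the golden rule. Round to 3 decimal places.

c_gold ≈ 1.088

The effective depreciation rate is n + g + δ = 0.006 + 0.022 + 0.035 = 0.063.
Setting f'(k) = n+g+δ gives 0.21·k^(0.21−1) = 0.063, hence k_gold = (0.21/0.063)^(1/0.79) ≈ 4.5906.
y_gold = 4.5906^0.21 ≈ 1.3772.
c_gold = y_gold − (n+g+δ)·k_gold = 1.3772 − 0.063·4.5906 ≈ 1.0880.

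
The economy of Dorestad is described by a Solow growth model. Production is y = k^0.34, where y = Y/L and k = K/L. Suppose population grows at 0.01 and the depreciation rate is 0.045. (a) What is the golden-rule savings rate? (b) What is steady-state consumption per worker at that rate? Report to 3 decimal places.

Break-even investment rate: n + δ = 0.01 + 0.045 = 0.055.
For Cobb-Douglas, s_gold equals capital's share: s_gold = 0.34.
At the golden rule the marginal product of capital equals n+δ: 0.34·k^(0.34−1) = 0.055. Solving, k_gold = (0.34/0.055)^(1/0.66) ≈ 15.8001.
y_gold = 15.8001^0.34 ≈ 2.5559; c_gold = (1−0.34)·y_gold ≈ 1.6869.

(a) s_gold = 0.340; (b) c_gold ≈ 1.687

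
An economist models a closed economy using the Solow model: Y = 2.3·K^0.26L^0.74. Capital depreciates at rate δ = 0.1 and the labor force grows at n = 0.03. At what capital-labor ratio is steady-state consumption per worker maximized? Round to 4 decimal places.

k_gold ≈ 7.8636

The effective depreciation rate is n + δ = 0.03 + 0.1 = 0.13.
Setting f'(k) = n+δ gives 0.26·2.3·k^(0.26−1) = 0.13, hence k_gold = (0.26·2.3/0.13)^(1/0.74) ≈ 7.8636.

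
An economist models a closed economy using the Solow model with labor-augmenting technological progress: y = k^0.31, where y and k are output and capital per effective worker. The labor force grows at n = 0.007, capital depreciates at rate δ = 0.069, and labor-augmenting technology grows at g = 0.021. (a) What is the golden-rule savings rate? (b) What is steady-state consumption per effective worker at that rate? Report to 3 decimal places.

(a) s_gold = 0.310; (b) c_gold ≈ 1.163

Break-even investment rate: n + g + δ = 0.007 + 0.021 + 0.069 = 0.097.
For Cobb-Douglas, s_gold equals capital's share: s_gold = 0.31.
Setting f'(k) = n+g+δ gives 0.31·k^(0.31−1) = 0.097, hence k_gold = (0.31/0.097)^(1/0.69) ≈ 5.3863.
y_gold = 5.3863^0.31 ≈ 1.6854; c_gold = (1−0.31)·y_gold ≈ 1.1629.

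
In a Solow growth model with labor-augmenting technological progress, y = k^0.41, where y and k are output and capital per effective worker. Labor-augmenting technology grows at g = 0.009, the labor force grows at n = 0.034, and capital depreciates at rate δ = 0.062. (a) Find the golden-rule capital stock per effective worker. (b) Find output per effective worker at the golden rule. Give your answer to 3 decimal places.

n + g + δ = 0.034 + 0.009 + 0.062 = 0.105.
At the golden rule the marginal product of capital equals n+g+δ: 0.41·k^(0.41−1) = 0.105. Solving, k_gold = (0.41/0.105)^(1/0.59) ≈ 10.0624.
y_gold = 10.0624^0.41 ≈ 2.5770.

(a) k_gold ≈ 10.062; (b) y_gold ≈ 2.577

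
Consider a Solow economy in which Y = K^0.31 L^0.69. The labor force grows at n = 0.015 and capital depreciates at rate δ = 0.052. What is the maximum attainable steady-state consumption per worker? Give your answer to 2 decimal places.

c_gold ≈ 1.37

The effective depreciation rate is n + δ = 0.015 + 0.052 = 0.067.
At the golden rule the marginal product of capital equals n+δ: 0.31·k^(0.31−1) = 0.067. Solving, k_gold = (0.31/0.067)^(1/0.69) ≈ 9.2084.
y_gold = 9.2084^0.31 ≈ 1.9902.
c_gold = y_gold − (n+δ)·k_gold = 1.9902 − 0.067·9.2084 ≈ 1.3732.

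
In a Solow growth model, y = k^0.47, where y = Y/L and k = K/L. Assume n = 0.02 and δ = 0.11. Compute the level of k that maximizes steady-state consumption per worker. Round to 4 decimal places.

Break-even investment rate: n + δ = 0.02 + 0.11 = 0.13.
Golden rule sets MPK = n+δ: 0.47·k^(0.47−1) = 0.13, so k_gold = (0.47/0.13)^(1/0.53) ≈ 11.3011.

k_gold ≈ 11.3011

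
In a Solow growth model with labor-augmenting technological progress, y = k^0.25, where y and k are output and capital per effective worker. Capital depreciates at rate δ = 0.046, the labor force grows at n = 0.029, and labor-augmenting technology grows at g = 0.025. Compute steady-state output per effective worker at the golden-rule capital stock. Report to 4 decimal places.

Break-even investment rate: n + g + δ = 0.029 + 0.025 + 0.046 = 0.1.
Setting f'(k) = n+g+δ gives 0.25·k^(0.25−1) = 0.1, hence k_gold = (0.25/0.1)^(1/0.75) ≈ 3.3930.
Output: y_gold = k_gold^0.25 = 3.3930^0.25 ≈ 1.3572.

y_gold ≈ 1.3572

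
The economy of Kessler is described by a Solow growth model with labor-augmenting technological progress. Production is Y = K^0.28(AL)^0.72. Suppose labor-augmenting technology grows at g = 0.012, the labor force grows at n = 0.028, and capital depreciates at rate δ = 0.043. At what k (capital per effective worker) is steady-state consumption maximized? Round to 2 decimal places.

k_gold ≈ 5.41

The effective depreciation rate is n + g + δ = 0.028 + 0.012 + 0.043 = 0.083.
Golden rule sets MPK = n+g+δ: 0.28·k^(0.28−1) = 0.083, so k_gold = (0.28/0.083)^(1/0.72) ≈ 5.4131.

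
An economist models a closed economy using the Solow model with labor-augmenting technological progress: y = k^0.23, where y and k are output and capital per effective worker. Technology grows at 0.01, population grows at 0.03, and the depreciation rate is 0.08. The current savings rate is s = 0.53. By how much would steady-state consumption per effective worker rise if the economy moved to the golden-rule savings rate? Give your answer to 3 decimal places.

Δc ≈ 0.203

n + g + δ = 0.03 + 0.01 + 0.08 = 0.12.
Current steady state (s = 0.53): k* = (0.53/0.12)^(1/0.77) ≈ 6.8831, y* = 6.8831^0.23 ≈ 1.5584, c* = (1−0.53)·1.5584 ≈ 0.7325.
Golden rule sets MPK = n+g+δ: 0.23·k^(0.23−1) = 0.12, so k_gold = (0.23/0.12)^(1/0.77) ≈ 2.3278.
y_gold = 2.3278^0.23 ≈ 1.2145, c_gold = y_gold − 0.12·k_gold ≈ 0.9352.
Gain: Δc = 0.9352 − 0.7325 ≈ 0.2027.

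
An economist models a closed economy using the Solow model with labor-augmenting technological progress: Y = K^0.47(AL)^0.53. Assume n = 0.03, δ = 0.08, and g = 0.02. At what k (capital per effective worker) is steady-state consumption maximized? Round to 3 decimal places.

k_gold ≈ 11.301

Break-even investment rate: n + g + δ = 0.03 + 0.02 + 0.08 = 0.13.
Maximizing c = f(k) − (n+g+δ)·k gives f'(k) = n+g+δ, i.e. 0.47·k^(0.47−1) = 0.13, so k_gold = (0.47/0.13)^(1/0.53) ≈ 11.3011.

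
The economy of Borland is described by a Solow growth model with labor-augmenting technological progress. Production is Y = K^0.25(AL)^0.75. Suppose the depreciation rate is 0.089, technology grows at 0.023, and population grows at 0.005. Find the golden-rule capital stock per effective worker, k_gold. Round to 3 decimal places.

Break-even investment rate: n + g + δ = 0.005 + 0.023 + 0.089 = 0.117.
At the golden rule the marginal product of capital equals n+g+δ: 0.25·k^(0.25−1) = 0.117. Solving, k_gold = (0.25/0.117)^(1/0.75) ≈ 2.7522.

k_gold ≈ 2.752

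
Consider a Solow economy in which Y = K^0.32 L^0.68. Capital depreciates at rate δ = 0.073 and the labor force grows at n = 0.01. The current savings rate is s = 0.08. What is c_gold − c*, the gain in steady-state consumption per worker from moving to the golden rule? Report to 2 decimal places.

n + δ = 0.01 + 0.073 = 0.083.
Current steady state (s = 0.08): k* = (0.08/0.083)^(1/0.68) ≈ 0.9473, y* = 0.9473^0.32 ≈ 0.9828, c* = (1−0.08)·0.9828 ≈ 0.9042.
Maximizing c = f(k) − (n+δ)·k gives f'(k) = n+δ, i.e. 0.32·k^(0.32−1) = 0.083, so k_gold = (0.32/0.083)^(1/0.68) ≈ 7.2756.
y_gold = 7.2756^0.32 ≈ 1.8871, c_gold = y_gold − 0.083·k_gold ≈ 1.2832.
Gain: Δc = 1.2832 − 0.9042 ≈ 0.3790.

Δc ≈ 0.38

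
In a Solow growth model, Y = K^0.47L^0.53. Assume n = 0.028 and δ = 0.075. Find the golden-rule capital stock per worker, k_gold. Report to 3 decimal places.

k_gold ≈ 17.534

n + δ = 0.028 + 0.075 = 0.103.
Setting f'(k) = n+δ gives 0.47·k^(0.47−1) = 0.103, hence k_gold = (0.47/0.103)^(1/0.53) ≈ 17.5343.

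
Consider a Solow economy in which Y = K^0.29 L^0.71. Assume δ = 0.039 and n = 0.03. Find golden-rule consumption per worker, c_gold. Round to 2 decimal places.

Capital per worker breaks even when investment replaces (n + δ)·k; here n + δ = 0.069.
Maximizing c = f(k) − (n+δ)·k gives f'(k) = n+δ, i.e. 0.29·k^(0.29−1) = 0.069, so k_gold = (0.29/0.069)^(1/0.71) ≈ 7.5551.
y_gold = 7.5551^0.29 ≈ 1.7976.
c_gold = y_gold − (n+δ)·k_gold = 1.7976 − 0.069·7.5551 ≈ 1.2763.

c_gold ≈ 1.28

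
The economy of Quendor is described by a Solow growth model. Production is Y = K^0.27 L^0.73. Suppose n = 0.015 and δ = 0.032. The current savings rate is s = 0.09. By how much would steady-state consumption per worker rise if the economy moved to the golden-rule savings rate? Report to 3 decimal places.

The effective depreciation rate is n + δ = 0.015 + 0.032 = 0.047.
Current steady state (s = 0.09): k* = (0.09/0.047)^(1/0.73) ≈ 2.4350, y* = 2.4350^0.27 ≈ 1.2716, c* = (1−0.09)·1.2716 ≈ 1.1572.
At the golden rule the marginal product of capital equals n+δ: 0.27·k^(0.27−1) = 0.047. Solving, k_gold = (0.27/0.047)^(1/0.73) ≈ 10.9671.
y_gold = 10.9671^0.27 ≈ 1.9091, c_gold = y_gold − 0.047·k_gold ≈ 1.3936.
Gain: Δc = 1.3936 − 1.1572 ≈ 0.2365.

Δc ≈ 0.236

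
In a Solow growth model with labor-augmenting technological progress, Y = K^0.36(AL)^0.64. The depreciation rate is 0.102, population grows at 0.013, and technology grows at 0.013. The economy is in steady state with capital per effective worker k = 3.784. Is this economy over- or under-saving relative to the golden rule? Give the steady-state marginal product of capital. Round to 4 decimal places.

Capital per effective worker breaks even when investment replaces (n + g + δ)·k; here n + g + δ = 0.128.
MPK = 0.36·k^(0.36−1) = 0.36·3.784^(-0.64) ≈ 0.1536.
MPK > 0.128, so the economy is dynamically efficient (under-saving).

under-saving; MPK ≈ 0.1536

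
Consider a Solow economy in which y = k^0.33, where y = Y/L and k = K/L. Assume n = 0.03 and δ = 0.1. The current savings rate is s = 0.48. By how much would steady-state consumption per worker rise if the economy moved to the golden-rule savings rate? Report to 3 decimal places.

Break-even investment rate: n + δ = 0.03 + 0.1 = 0.13.
Current steady state (s = 0.48): k* = (0.48/0.13)^(1/0.67) ≈ 7.0261, y* = 7.0261^0.33 ≈ 1.9029, c* = (1−0.48)·1.9029 ≈ 0.9895.
Golden rule sets MPK = n+δ: 0.33·k^(0.33−1) = 0.13, so k_gold = (0.33/0.13)^(1/0.67) ≈ 4.0164.
y_gold = 4.0164^0.33 ≈ 1.5822, c_gold = y_gold − 0.13·k_gold ≈ 1.0601.
Gain: Δc = 1.0601 − 0.9895 ≈ 0.0706.

Δc ≈ 0.071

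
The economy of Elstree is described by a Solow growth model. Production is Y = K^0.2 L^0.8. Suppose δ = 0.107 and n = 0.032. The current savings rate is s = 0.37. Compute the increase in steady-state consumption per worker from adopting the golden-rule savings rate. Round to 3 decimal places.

Capital per worker breaks even when investment replaces (n + δ)·k; here n + δ = 0.139.
Current steady state (s = 0.37): k* = (0.37/0.139)^(1/0.8) ≈ 3.4000, y* = 3.4000^0.2 ≈ 1.2773, c* = (1−0.37)·1.2773 ≈ 0.8047.
Setting f'(k) = n+δ gives 0.2·k^(0.2−1) = 0.139, hence k_gold = (0.2/0.139)^(1/0.8) ≈ 1.5759.
y_gold = 1.5759^0.2 ≈ 1.0952, c_gold = y_gold − 0.139·k_gold ≈ 0.8762.
Gain: Δc = 0.8762 − 0.8047 ≈ 0.0715.

Δc ≈ 0.071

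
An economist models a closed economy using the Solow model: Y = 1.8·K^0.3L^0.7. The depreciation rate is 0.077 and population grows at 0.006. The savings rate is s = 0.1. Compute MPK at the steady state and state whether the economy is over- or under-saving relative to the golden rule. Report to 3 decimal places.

under-saving; MPK ≈ 0.249

n + δ = 0.006 + 0.077 = 0.083.
Steady-state k*: s·A·k^0.3 = 0.083·k gives k* = (0.1·1.8/0.083)^(1/0.7) ≈ 3.0219.
MPK = 0.3·1.8·3.0219^(-0.7) ≈ 0.2490.
MPK > n+δ = 0.083, so the economy is dynamically efficient (under-saving).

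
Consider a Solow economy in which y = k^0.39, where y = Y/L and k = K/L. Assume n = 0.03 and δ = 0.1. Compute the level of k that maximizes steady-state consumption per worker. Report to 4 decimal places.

n + δ = 0.03 + 0.1 = 0.13.
Maximizing c = f(k) − (n+δ)·k gives f'(k) = n+δ, i.e. 0.39·k^(0.39−1) = 0.13, so k_gold = (0.39/0.13)^(1/0.61) ≈ 6.0557.

k_gold ≈ 6.0557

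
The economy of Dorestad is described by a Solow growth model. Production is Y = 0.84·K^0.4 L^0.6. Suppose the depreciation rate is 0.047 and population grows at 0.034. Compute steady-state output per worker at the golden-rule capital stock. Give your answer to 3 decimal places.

Capital per worker breaks even when investment replaces (n + δ)·k; here n + δ = 0.081.
At the golden rule the marginal product of capital equals n+δ: 0.4·0.84·k^(0.4−1) = 0.081. Solving, k_gold = (0.4·0.84/0.081)^(1/0.6) ≈ 10.7092.
Output: y_gold = 0.84·k_gold^0.4 = 0.84·10.7092^0.4 ≈ 2.1686.

y_gold ≈ 2.169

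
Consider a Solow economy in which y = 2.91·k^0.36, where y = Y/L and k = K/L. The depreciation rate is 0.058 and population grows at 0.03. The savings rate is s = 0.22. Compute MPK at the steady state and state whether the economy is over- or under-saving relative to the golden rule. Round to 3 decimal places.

under-saving; MPK ≈ 0.144

The effective depreciation rate is n + δ = 0.03 + 0.058 = 0.088.
Steady-state k*: s·A·k^0.36 = 0.088·k gives k* = (0.22·2.91/0.088)^(1/0.64) ≈ 22.2133.
MPK = 0.36·2.91·22.2133^(-0.64) ≈ 0.1440.
MPK > n+δ = 0.088, so the economy is dynamically efficient (under-saving).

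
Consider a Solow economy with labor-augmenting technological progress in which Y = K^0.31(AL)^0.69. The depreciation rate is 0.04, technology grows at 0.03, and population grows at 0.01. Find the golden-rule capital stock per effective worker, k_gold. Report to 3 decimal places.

k_gold ≈ 7.121

Break-even investment rate: n + g + δ = 0.01 + 0.03 + 0.04 = 0.08.
Maximizing c = f(k) − (n+g+δ)·k gives f'(k) = n+g+δ, i.e. 0.31·k^(0.31−1) = 0.08, so k_gold = (0.31/0.08)^(1/0.69) ≈ 7.1214.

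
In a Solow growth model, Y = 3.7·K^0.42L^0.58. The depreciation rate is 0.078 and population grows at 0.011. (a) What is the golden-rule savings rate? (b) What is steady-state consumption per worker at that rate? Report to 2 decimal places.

The effective depreciation rate is n + δ = 0.011 + 0.078 = 0.089.
For Cobb-Douglas, s_gold equals capital's share: s_gold = 0.42.
Maximizing c = f(k) − (n+δ)·k gives f'(k) = n+δ, i.e. 0.42·3.7·k^(0.42−1) = 0.089, so k_gold = (0.42·3.7/0.089)^(1/0.58) ≈ 138.5111.
y_gold = 3.7·138.5111^0.42 ≈ 29.3512; c_gold = (1−0.42)·y_gold ≈ 17.0237.

(a) s_gold = 0.42; (b) c_gold ≈ 17.02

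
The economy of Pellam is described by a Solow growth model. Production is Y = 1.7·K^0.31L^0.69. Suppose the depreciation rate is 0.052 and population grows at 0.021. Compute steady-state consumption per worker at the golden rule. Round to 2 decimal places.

c_gold ≈ 2.85

The effective depreciation rate is n + δ = 0.021 + 0.052 = 0.073.
Maximizing c = f(k) − (n+δ)·k gives f'(k) = n+δ, i.e. 0.31·1.7·k^(0.31−1) = 0.073, so k_gold = (0.31·1.7/0.073)^(1/0.69) ≈ 17.5463.
y_gold = 1.7·17.5463^0.31 ≈ 4.1319.
c_gold = y_gold − (n+δ)·k_gold = 4.1319 − 0.073·17.5463 ≈ 2.8510.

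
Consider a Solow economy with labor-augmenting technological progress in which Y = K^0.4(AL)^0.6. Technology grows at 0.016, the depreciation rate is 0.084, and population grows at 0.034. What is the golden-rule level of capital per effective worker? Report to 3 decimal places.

The effective depreciation rate is n + g + δ = 0.034 + 0.016 + 0.084 = 0.134.
Maximizing c = f(k) − (n+g+δ)·k gives f'(k) = n+g+δ, i.e. 0.4·k^(0.4−1) = 0.134, so k_gold = (0.4/0.134)^(1/0.6) ≈ 6.1886.

k_gold ≈ 6.189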